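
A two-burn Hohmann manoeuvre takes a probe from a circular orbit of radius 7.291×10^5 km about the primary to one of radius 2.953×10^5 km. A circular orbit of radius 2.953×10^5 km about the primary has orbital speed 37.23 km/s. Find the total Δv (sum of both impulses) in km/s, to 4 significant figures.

Δv = 12.89 km/s

From the circular-orbit relation v² = μ/r at r = 2.953×10^5 km: μ = v²r = (37.23)² × 2.953×10^5 = 4.09307×10^8 km³/s².
Transfer-ellipse semi-major axis a_t = (r₁ + r₂)/2 = (7.291×10^5 + 2.953×10^5)/2 = 5.122×10^5 km.
At r₁ the circular-orbit speed is v₁ = √(μ/r₁) = 23.6936 km/s.
Transfer-orbit speed at r₁ (v² = μ(2/r − 1/a)): v_a = √[μ(2/r₁ − 1/a_t)] = 17.9905 km/s.
First burn Δv₁ = |v_a − v₁| = 5.703 km/s.
At r₂, v₂ = √(μ/r₂) = 37.230 km/s.
Transfer-orbit speed at r₂: v_p = √[μ(2/r₂ − 1/a_t)] = 44.419 km/s.
Second burn Δv₂ = |v₂ − v_p| = 7.189 km/s.
Δv = Δv₁ + Δv₂ = 5.703 + 7.189 = 12.89 km/s.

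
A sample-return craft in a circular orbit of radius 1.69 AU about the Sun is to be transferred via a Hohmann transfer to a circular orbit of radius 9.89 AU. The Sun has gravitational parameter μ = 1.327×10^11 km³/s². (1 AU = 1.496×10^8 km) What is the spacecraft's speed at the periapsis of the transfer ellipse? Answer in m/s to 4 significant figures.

v = 29940 m/s

In km: r₁ = 1.69 × 1.496×10^8 = 2.52824×10^8 km; r₂ = 9.89 × 1.496×10^8 = 1.479544×10^9 km.
The Hohmann ellipse has a_t = (r₁ + r₂)/2 = 8.66184×10^8 km.
The periapsis of the transfer ellipse is at r = 2.52824×10^8 km.
Vis-viva: v = √[μ(2/r − 1/a_t)] = √[1.327×10^11 × (2/2.52824×10^8 − 1/8.66184×10^8)] = 29.94 km/s.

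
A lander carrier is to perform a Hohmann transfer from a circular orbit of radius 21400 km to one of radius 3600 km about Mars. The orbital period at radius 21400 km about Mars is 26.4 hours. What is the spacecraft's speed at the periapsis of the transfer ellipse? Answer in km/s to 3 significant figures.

From Kepler's third law T² = 4π²r³/μ at r = 21400 km, T = 26.4 hours = 26.4 × 3600 s = 95040 s: μ = 4π²r³/T² = 42834.0 km³/s².
Semi-major axis of the transfer orbit: a_t = (21400 + 3600)/2 = 12500 km.
The periapsis of the transfer ellipse is at r = 3600 km.
From the vis-viva equation, v = √[μ(2/r − 1/a_t)] = 4.513 km/s.

v = 4.51 km/s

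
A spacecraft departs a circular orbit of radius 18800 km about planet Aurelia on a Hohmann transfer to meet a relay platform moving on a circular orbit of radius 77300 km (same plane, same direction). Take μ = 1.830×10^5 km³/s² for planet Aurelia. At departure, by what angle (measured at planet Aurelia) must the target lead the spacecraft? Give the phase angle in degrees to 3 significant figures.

The Hohmann ellipse has a_t = (r₁ + r₂)/2 = 48050 km.
The half-period of the transfer ellipse is t = π√(a_t³/μ) = 77350.73 s.
The target's mean motion on its circular orbit is ω₂ = √(μ/r₂³) = 1.990473×10^-5 rad/s.
Angle swept by the target during transfer: ω₂·t = 1.53965 rad = 88.22°.
The spacecraft traverses 180° on the transfer ellipse, so the target must lead by 180° − 88.22° = 91.8°.

φ = 91.8°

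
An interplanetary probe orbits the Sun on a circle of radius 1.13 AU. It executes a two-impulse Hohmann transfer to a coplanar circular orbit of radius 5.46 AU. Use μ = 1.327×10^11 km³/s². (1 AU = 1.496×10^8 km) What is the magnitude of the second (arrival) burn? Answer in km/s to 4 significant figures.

In km: r₁ = 1.13 × 1.496×10^8 = 1.69048×10^8 km; r₂ = 5.46 × 1.496×10^8 = 8.16816×10^8 km.
The Hohmann ellipse has a_t = (r₁ + r₂)/2 = 4.92932×10^8 km.
Circular speed at r = 8.16816×10^8 km: v_c = √(μ/r) = 12.746 km/s.
Transfer-orbit speed at the same r (vis-viva, a = a_t): v_t = √[μ(2/r − 1/a_t)] = 7.4642 km/s.
Δv₂ = |v_t − v_c| = |7.4642 − 12.746| = 5.282 km/s.

Δv₂ = 5.282 km/s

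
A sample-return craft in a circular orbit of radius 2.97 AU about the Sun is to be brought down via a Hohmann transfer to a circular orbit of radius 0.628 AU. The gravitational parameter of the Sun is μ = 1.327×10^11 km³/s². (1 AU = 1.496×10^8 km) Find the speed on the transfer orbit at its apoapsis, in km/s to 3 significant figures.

v = 10.2 km/s

In km: r₁ = 2.97 × 1.496×10^8 = 4.44312×10^8 km; r₂ = 0.628 × 1.496×10^8 = 9.39488×10^7 km.
The Hohmann ellipse has a_t = (r₁ + r₂)/2 = 2.691304×10^8 km.
At apoapsis, r = 4.44312×10^8 km.
Applying v² = μ(2/r − 1/a_t): v = 10.21 km/s.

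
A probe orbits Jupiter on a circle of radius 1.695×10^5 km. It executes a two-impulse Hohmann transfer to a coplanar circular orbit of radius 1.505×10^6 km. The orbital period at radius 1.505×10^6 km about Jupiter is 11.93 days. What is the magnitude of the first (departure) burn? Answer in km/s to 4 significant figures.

From Kepler's third law T² = 4π²r³/μ at r = 1.505×10^6 km, T = 11.93 days = 11.93 × 86400 s = 1.030752×10^6 s: μ = 4π²r³/T² = 1.26666×10^8 km³/s².
The Hohmann ellipse has a_t = (r₁ + r₂)/2 = 8.3725×10^5 km.
Circular speed at r = 1.695×10^5 km: v_c = √(μ/r) = 27.337 km/s.
Vis-viva on the transfer ellipse at r = 1.695×10^5 km gives v_t = √[μ(2/r − 1/a_t)] = 36.651 km/s.
Δv₁ = |v_t − v_c| = |36.651 − 27.337| = 9.314 km/s.

Δv₁ = 9.314 km/s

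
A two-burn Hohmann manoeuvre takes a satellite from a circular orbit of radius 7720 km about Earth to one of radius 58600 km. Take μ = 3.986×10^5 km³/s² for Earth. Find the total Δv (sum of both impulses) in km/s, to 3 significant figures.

Δv = 3.72 km/s

The Hohmann ellipse has a_t = (r₁ + r₂)/2 = 33160 km.
At r₁ the circular-orbit speed is v₁ = √(μ/r₁) = 7.18555 km/s.
Transfer-orbit speed at r₁ (v² = μ(2/r − 1/a)): v_p = √[μ(2/r₁ − 1/a_t)] = 9.55216 km/s.
First burn Δv₁ = |v_p − v₁| = 2.3666 km/s.
At r₂, v₂ = √(μ/r₂) = 2.6081 km/s.
Transfer-orbit speed at r₂: v_a = √[μ(2/r₂ − 1/a_t)] = 1.2584 km/s.
Second burn Δv₂ = |v₂ − v_a| = 1.3497 km/s.
Total Δv = Δv₁ + Δv₂ = 3.716 km/s.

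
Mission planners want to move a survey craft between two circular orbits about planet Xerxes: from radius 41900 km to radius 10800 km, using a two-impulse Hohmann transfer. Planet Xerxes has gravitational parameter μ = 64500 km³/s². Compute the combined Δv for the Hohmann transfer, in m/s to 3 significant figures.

Δv = 1080 m/s

The Hohmann ellipse has a_t = (r₁ + r₂)/2 = 26350 km.
At r₁ the circular-orbit speed is v₁ = √(μ/r₁) = 1.2407 km/s.
On the transfer ellipse at r₁, vis-viva gives v_a = √[μ(2/r₁ − 1/a_t)] = 0.79432 km/s.
First burn Δv₁ = |v_a − v₁| = 0.4464 km/s.
At r₂, v₂ = √(μ/r₂) = 2.443813 km/s.
Transfer-orbit speed at r₂: v_p = √[μ(2/r₂ − 1/a_t)] = 3.081660 km/s.
Second burn Δv₂ = |v₂ − v_p| = 0.6378 km/s.
Δv = Δv₁ + Δv₂ = 0.4464 + 0.6378 = 1.084 km/s.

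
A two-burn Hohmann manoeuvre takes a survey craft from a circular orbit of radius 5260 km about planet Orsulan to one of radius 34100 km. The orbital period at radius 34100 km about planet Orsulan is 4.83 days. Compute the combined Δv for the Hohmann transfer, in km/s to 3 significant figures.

From Kepler's third law T² = 4π²r³/μ at r = 34100 km, T = 4.83 days = 4.83 × 86400 s = 4.17312×10^5 s: μ = 4π²r³/T² = 8988.79 km³/s².
The Hohmann ellipse has a_t = (r₁ + r₂)/2 = 19680 km.
At r₁ the circular-orbit speed is v₁ = √(μ/r₁) = 1.30725 km/s.
Transfer-orbit speed at r₁ (vis-viva equation): v_p = √[μ(2/r₁ − 1/a_t)] = 1.72077 km/s.
First burn Δv₁ = |v_p − v₁| = 0.4135 km/s.
Circular speed at r₂: v₂ = √(μ/r₂) = 0.5134 km/s.
Transfer-orbit speed at r₂: v_a = √[μ(2/r₂ − 1/a_t)] = 0.2654 km/s.
Second burn Δv₂ = |v₂ − v_a| = 0.2480 km/s.
Δv = Δv₁ + Δv₂ = 0.4135 + 0.2480 = 0.6615 km/s.

Δv = 0.662 km/s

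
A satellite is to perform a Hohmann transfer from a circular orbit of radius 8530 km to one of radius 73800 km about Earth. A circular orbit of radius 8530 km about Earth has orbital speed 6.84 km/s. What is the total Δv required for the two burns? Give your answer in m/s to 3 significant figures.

From the circular-orbit relation v² = μ/r at r = 8530 km: μ = v²r = (6.84)² × 8530 = 3.99081×10^5 km³/s².
The Hohmann ellipse has a_t = (r₁ + r₂)/2 = 41165 km.
Circular speed at r₁: v₁ = √(μ/r₁) = √(3.99081×10^5/8530) = 6.840 km/s.
Transfer-orbit speed at r₁ (vis-viva equation): v_p = √[μ(2/r₁ − 1/a_t)] = 9.158 km/s.
First burn Δv₁ = |v_p − v₁| = 2.318 km/s.
Circular speed at r₂: v₂ = √(μ/r₂) = 2.3254 km/s.
Transfer-orbit speed at r₂: v_a = √[μ(2/r₂ − 1/a_t)] = 1.0586 km/s.
Second burn Δv₂ = |v₂ − v_a| = 1.267 km/s.
Δv = Δv₁ + Δv₂ = 2.318 + 1.267 = 3.585 km/s.

Δv = 3590 m/s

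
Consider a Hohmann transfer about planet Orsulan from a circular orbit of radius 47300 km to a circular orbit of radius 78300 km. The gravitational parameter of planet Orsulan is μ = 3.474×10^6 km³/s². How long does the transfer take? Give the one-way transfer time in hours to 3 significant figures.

Transfer-ellipse semi-major axis a_t = (r₁ + r₂)/2 = (47300 + 78300)/2 = 62800 km.
Transfer time t = π√(a_t³/μ) = π√((62800)³ / 3.474×10^6) = 26530 s.
Converting: 26530 s ÷ 3600 s/hour = 7.37 hours.

t = 7.37 hours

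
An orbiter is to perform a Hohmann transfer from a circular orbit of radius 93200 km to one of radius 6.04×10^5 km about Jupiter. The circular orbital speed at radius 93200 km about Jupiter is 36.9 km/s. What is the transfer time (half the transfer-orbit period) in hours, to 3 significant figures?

From the circular-orbit relation v² = μ/r at r = 93200 km: μ = v²r = (36.9)² × 93200 = 1.26902×10^8 km³/s².
Semi-major axis of the transfer orbit: a_t = (93200 + 6.040×10^5)/2 = 3.486×10^5 km.
Half the transfer-orbit period gives t = π√(a_t³/μ) = 57400 s.
Converting: 57400 s ÷ 3600 s/hour = 15.9 hours.

t = 15.9 hours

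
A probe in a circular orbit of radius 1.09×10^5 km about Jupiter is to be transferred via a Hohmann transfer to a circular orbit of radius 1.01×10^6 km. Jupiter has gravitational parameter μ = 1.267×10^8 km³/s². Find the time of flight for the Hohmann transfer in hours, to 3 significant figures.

t = 32.4 hours

Semi-major axis of the transfer orbit: a_t = (1.090×10^5 + 1.010×10^6)/2 = 5.595×10^5 km.
By Kepler's third law the transfer-orbit period is T = 2π√(a_t³/μ), so t = T/2 = 1.168×10^5 s.
Converting: 1.168×10^5 s ÷ 3600 s/hour = 32.4 hours.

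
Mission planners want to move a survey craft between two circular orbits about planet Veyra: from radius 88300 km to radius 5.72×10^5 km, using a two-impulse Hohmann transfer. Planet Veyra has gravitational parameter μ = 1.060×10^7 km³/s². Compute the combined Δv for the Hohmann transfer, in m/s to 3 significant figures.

Semi-major axis of the transfer orbit: a_t = (88300 + 5.720×10^5)/2 = 3.3015×10^5 km.
Circular speed at r₁: v₁ = √(μ/r₁) = √(1.060×10^7/88300) = 10.957 km/s.
Transfer-orbit speed at r₁ (v² = μ(2/r − 1/a)): v_p = √[μ(2/r₁ − 1/a_t)] = 14.422 km/s.
First burn Δv₁ = |v_p − v₁| = 3.465 km/s.
Circular speed at r₂: v₂ = √(μ/r₂) = 4.305 km/s.
Transfer-orbit speed at r₂: v_a = √[μ(2/r₂ − 1/a_t)] = 2.226 km/s.
Second burn Δv₂ = |v₂ − v_a| = 2.079 km/s.
Total Δv = Δv₁ + Δv₂ = 5.544 km/s.

Δv = 5540 m/s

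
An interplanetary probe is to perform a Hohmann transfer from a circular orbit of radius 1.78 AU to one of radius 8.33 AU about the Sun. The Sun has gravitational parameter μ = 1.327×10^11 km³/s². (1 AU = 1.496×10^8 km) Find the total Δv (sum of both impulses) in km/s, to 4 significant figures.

Δv = 10.53 km/s

In km: r₁ = 1.78 × 1.496×10^8 = 2.66288×10^8 km; r₂ = 8.33 × 1.496×10^8 = 1.246168×10^9 km.
Semi-major axis of the transfer orbit: a_t = (2.66288×10^8 + 1.246168×10^9)/2 = 7.56228×10^8 km.
Circular speed at r₁: v₁ = √(μ/r₁) = √(1.327×10^11/2.66288×10^8) = 22.323 km/s.
Transfer-orbit speed at r₁ (v² = μ(2/r − 1/a)): v_p = √[μ(2/r₁ − 1/a_t)] = 28.656 km/s.
First burn Δv₁ = |v_p − v₁| = 6.333 km/s.
At r₂, v₂ = √(μ/r₂) = 10.3192 km/s.
Transfer-orbit speed at r₂: v_a = √[μ(2/r₂ − 1/a_t)] = 6.12346 km/s.
Second burn Δv₂ = |v₂ − v_a| = 4.196 km/s.
Δv = Δv₁ + Δv₂ = 6.333 + 4.196 = 10.53 km/s.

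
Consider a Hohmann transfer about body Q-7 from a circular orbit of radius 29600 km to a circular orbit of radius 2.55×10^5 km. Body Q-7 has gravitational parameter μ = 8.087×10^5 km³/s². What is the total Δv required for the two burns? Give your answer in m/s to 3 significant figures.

Δv = 2740 m/s

Transfer-ellipse semi-major axis a_t = (r₁ + r₂)/2 = (29600 + 2.550×10^5)/2 = 1.423×10^5 km.
Circular speed at r₁: v₁ = √(μ/r₁) = √(8.087×10^5/29600) = 5.227 km/s.
On the transfer ellipse at r₁, vis-viva gives v_p = √[μ(2/r₁ − 1/a_t)] = 6.997 km/s.
First burn Δv₁ = |v_p − v₁| = 1.770 km/s.
Circular speed at r₂: v₂ = √(μ/r₂) = 1.7808 km/s.
Transfer-orbit speed at r₂: v_a = √[μ(2/r₂ − 1/a_t)] = 0.81221 km/s.
Second burn Δv₂ = |v₂ − v_a| = 0.9686 km/s.
Δv = Δv₁ + Δv₂ = 1.770 + 0.9686 = 2.739 km/s.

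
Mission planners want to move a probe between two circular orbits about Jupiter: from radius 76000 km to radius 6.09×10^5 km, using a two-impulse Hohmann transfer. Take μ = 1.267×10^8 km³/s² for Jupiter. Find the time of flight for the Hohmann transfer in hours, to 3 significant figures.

Semi-major axis of the transfer orbit: a_t = (76000 + 6.090×10^5)/2 = 3.425×10^5 km.
Half the transfer-orbit period gives t = π√(a_t³/μ) = 55940 s.
Converting: 55940 s ÷ 3600 s/hour = 15.5 hours.

t = 15.5 hours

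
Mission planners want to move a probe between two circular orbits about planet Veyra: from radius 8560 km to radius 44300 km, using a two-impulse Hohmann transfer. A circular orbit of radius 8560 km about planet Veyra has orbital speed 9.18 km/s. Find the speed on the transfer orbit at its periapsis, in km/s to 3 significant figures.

From the circular-orbit relation v² = μ/r at r = 8560 km: μ = v²r = (9.18)² × 8560 = 7.21372×10^5 km³/s².
Transfer-ellipse semi-major axis a_t = (r₁ + r₂)/2 = (8560 + 44300)/2 = 26430 km.
At periapsis, r = 8560 km.
Vis-viva: v = √[μ(2/r − 1/a_t)] = √[7.21372×10^5 × (2/8560 − 1/26430)] = 11.88 km/s.

v = 11.9 km/s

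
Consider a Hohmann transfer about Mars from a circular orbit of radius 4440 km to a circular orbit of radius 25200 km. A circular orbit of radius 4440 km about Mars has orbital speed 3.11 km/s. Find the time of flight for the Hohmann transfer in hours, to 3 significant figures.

t = 7.60 hours

From the circular-orbit relation v² = μ/r at r = 4440 km: μ = v²r = (3.11)² × 4440 = 42944.1 km³/s².
Semi-major axis of the transfer orbit: a_t = (4440 + 25200)/2 = 14820 km.
By Kepler's third law the transfer-orbit period is T = 2π√(a_t³/μ), so t = T/2 = 27350 s.
Converting: 27350 s ÷ 3600 s/hour = 7.60 hours.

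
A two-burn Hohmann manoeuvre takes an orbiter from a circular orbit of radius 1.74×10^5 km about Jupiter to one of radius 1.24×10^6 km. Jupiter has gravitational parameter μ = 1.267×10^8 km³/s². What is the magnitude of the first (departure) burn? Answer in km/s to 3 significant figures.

Δv₁ = 8.75 km/s

Transfer-ellipse semi-major axis a_t = (r₁ + r₂)/2 = (1.740×10^5 + 1.240×10^6)/2 = 7.070×10^5 km.
On the circular orbit at r = 1.740×10^5 km, v_c = √(μ/r) = 26.9845 km/s.
Transfer-orbit speed at the same r (vis-viva, a = a_t): v_t = √[μ(2/r − 1/a_t)] = 35.7367 km/s.
Δv₁ = |v_t − v_c| = |35.7367 − 26.9845| = 8.752 km/s.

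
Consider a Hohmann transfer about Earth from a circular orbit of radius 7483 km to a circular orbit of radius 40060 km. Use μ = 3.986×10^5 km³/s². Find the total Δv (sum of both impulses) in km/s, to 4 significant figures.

Semi-major axis of the transfer orbit: a_t = (7483 + 40060)/2 = 23771.5 km.
At r₁ the circular-orbit speed is v₁ = √(μ/r₁) = 7.2985 km/s.
Transfer-orbit speed at r₁ (vis-viva): v_p = √[μ(2/r₁ − 1/a_t)] = 9.4745 km/s.
First burn Δv₁ = |v_p − v₁| = 2.176 km/s.
At r₂, v₂ = √(μ/r₂) = 3.1544 km/s.
Transfer-orbit speed at r₂: v_a = √[μ(2/r₂ − 1/a_t)] = 1.7698 km/s.
Second burn Δv₂ = |v₂ − v_a| = 1.385 km/s.
Total Δv = Δv₁ + Δv₂ = 3.561 km/s.

Δv = 3.561 km/s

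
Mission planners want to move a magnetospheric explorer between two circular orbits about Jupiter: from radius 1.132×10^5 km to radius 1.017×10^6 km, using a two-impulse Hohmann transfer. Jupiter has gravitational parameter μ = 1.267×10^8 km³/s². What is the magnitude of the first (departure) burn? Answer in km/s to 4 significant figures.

Δv₁ = 11.43 km/s

Transfer-ellipse semi-major axis a_t = (r₁ + r₂)/2 = (1.132×10^5 + 1.017×10^6)/2 = 5.651×10^5 km.
On the circular orbit at r = 1.132×10^5 km, v_c = √(μ/r) = 33.455 km/s.
Transfer-orbit speed at the same r (vis-viva, a = a_t): v_t = √[μ(2/r − 1/a_t)] = 44.881 km/s.
Δv₁ = |v_t − v_c| = |44.881 − 33.455| = 11.43 km/s.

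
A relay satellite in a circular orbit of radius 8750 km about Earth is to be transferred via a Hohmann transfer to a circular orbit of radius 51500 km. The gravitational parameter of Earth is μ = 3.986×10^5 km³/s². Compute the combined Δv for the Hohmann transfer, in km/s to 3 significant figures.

Δv = 3.36 km/s

The Hohmann ellipse has a_t = (r₁ + r₂)/2 = 30125 km.
Circular speed at r₁: v₁ = √(μ/r₁) = √(3.986×10^5/8750) = 6.7494 km/s.
On the transfer ellipse at r₁, v² = μ(2/r − 1/a) gives v_p = √[μ(2/r₁ − 1/a_t)] = 8.8248 km/s.
First burn Δv₁ = |v_p − v₁| = 2.075 km/s.
Circular speed at r₂: v₂ = √(μ/r₂) = 2.782 km/s.
Transfer-orbit speed at r₂: v_a = √[μ(2/r₂ − 1/a_t)] = 1.499 km/s.
Second burn Δv₂ = |v₂ − v_a| = 1.283 km/s.
Total Δv = Δv₁ + Δv₂ = 3.358 km/s.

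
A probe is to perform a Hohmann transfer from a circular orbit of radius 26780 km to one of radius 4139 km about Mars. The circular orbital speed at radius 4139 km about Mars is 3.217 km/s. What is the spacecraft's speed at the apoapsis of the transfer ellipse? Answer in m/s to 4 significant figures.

From the circular-orbit relation v² = μ/r at r = 4139 km: μ = v²r = (3.217)² × 4139 = 42834.9 km³/s².
The Hohmann ellipse has a_t = (r₁ + r₂)/2 = 15459.5 km.
At apoapsis, r = 26780 km.
Vis-viva: v = √[μ(2/r − 1/a_t)] = √[42834.9 × (2/26780 − 1/15459.5)] = 0.6544 km/s.

v = 654.4 m/s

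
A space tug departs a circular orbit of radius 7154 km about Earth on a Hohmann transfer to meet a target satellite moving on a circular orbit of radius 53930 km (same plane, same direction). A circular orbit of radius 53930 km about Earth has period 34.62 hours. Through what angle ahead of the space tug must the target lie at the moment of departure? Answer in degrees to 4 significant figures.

φ = 103.3°

From Kepler's third law T² = 4π²r³/μ at r = 53930 km, T = 34.62 hours = 34.62 × 3600 s = 1.24632×10^5 s: μ = 4π²r³/T² = 3.98650×10^5 km³/s².
The Hohmann ellipse has a_t = (r₁ + r₂)/2 = 30542 km.
The half-period of the transfer ellipse is t = π√(a_t³/μ) = 26560 s.
Target angular speed ω₂ = √(μ/r₂³) = 5.041×10^-5 rad/s.
Angle swept by the target during transfer: ω₂·t = 1.3389 rad = 76.71°.
The space tug traverses 180° on the transfer ellipse, so the target must lead by 180° − 76.71° = 103.3°.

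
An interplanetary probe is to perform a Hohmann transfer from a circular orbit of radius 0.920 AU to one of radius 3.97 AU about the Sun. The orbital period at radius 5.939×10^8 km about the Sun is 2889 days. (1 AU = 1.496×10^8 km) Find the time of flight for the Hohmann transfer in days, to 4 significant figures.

From Kepler's third law T² = 4π²r³/μ at r = 5.939×10^8 km, T = 2889 days = 2889 × 86400 s = 2.496096×10^8 s: μ = 4π²r³/T² = 1.32732×10^11 km³/s².
In km: r₁ = 0.920 × 1.496×10^8 = 1.37632×10^8 km; r₂ = 3.97 × 1.496×10^8 = 5.93912×10^8 km.
Semi-major axis of the transfer orbit: a_t = (1.37632×10^8 + 5.93912×10^8)/2 = 3.65772×10^8 km.
By Kepler's third law the transfer-orbit period is T = 2π√(a_t³/μ), so t = T/2 = 6.0322×10^7 s.
Converting: 6.0322×10^7 s ÷ 86400 s/day = 698.2 days.

t = 698.2 days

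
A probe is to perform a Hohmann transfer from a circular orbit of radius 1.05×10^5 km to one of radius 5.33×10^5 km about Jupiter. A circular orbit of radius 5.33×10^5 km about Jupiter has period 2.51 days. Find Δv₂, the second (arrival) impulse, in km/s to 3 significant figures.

From Kepler's third law T² = 4π²r³/μ at r = 5.33×10^5 km, T = 2.51 days = 2.51 × 86400 s = 2.16864×10^5 s: μ = 4π²r³/T² = 1.27106×10^8 km³/s².
Semi-major axis of the transfer orbit: a_t = (1.050×10^5 + 5.330×10^5)/2 = 3.190×10^5 km.
On the circular orbit at r = 5.330×10^5 km, v_c = √(μ/r) = 15.443 km/s.
Transfer-orbit speed at the same r (vis-viva, a = a_t): v_t = √[μ(2/r − 1/a_t)] = 8.8597 km/s.
Δv₂ = |v_t − v_c| = |8.8597 − 15.443| = 6.583 km/s.

Δv₂ = 6.58 km/s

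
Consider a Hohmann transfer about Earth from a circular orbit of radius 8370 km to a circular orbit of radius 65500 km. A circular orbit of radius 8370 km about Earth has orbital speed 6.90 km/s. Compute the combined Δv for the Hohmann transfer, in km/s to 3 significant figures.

Δv = 3.58 km/s

From the circular-orbit relation v² = μ/r at r = 8370 km: μ = v²r = (6.90)² × 8370 = 3.98496×10^5 km³/s².
Semi-major axis of the transfer orbit: a_t = (8370 + 65500)/2 = 36935 km.
At r₁ the circular-orbit speed is v₁ = √(μ/r₁) = 6.900 km/s.
On the transfer ellipse at r₁, v² = μ(2/r − 1/a) gives v_p = √[μ(2/r₁ − 1/a_t)] = 9.189 km/s.
First burn Δv₁ = |v_p − v₁| = 2.289 km/s.
At r₂, v₂ = √(μ/r₂) = 2.4666 km/s.
Transfer-orbit speed at r₂: v_a = √[μ(2/r₂ − 1/a_t)] = 1.1742 km/s.
Second burn Δv₂ = |v₂ − v_a| = 1.292 km/s.
Total Δv = Δv₁ + Δv₂ = 3.581 km/s.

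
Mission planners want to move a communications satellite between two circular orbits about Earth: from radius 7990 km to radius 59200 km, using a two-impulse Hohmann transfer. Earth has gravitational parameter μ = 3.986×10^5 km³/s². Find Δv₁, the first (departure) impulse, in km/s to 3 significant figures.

Δv₁ = 2.31 km/s

The Hohmann ellipse has a_t = (r₁ + r₂)/2 = 33595 km.
On the circular orbit at r = 7990 km, v_c = √(μ/r) = 7.063 km/s.
Vis-viva on the transfer ellipse at r = 7990 km gives v_t = √[μ(2/r − 1/a_t)] = 9.376 km/s.
Δv₁ = |v_t − v_c| = |9.376 − 7.063| = 2.313 km/s.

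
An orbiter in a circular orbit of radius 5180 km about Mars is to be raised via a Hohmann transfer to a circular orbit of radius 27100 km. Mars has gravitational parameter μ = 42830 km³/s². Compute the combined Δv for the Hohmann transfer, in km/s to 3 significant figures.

Semi-major axis of the transfer orbit: a_t = (5180 + 27100)/2 = 16140 km.
At r₁ the circular-orbit speed is v₁ = √(μ/r₁) = 2.87547 km/s.
On the transfer ellipse at r₁, vis-viva equation gives v_p = √[μ(2/r₁ − 1/a_t)] = 3.72599 km/s.
First burn Δv₁ = |v_p − v₁| = 0.85052 km/s.
Circular speed at r₂: v₂ = √(μ/r₂) = 1.25716 km/s.
Transfer-orbit speed at r₂: v_a = √[μ(2/r₂ − 1/a_t)] = 0.712201 km/s.
Second burn Δv₂ = |v₂ − v_a| = 0.54496 km/s.
Δv = Δv₁ + Δv₂ = 0.85052 + 0.54496 = 1.395 km/s.

Δv = 1.40 km/s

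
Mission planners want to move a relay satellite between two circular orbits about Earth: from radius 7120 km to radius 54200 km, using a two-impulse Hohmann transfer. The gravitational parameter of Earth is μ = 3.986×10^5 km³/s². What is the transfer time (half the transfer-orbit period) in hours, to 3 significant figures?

Semi-major axis of the transfer orbit: a_t = (7120 + 54200)/2 = 30660 km.
Half the transfer-orbit period gives t = π√(a_t³/μ) = 26710 s.
Converting: 26710 s ÷ 3600 s/hour = 7.42 hours.

t = 7.42 hours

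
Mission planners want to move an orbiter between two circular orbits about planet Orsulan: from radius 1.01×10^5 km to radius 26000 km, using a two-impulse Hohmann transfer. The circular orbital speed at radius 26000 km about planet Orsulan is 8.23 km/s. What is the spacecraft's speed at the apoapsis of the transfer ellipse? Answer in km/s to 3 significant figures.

From the circular-orbit relation v² = μ/r at r = 26000 km: μ = v²r = (8.23)² × 26000 = 1.76106×10^6 km³/s².
Semi-major axis of the transfer orbit: a_t = (1.010×10^5 + 26000)/2 = 63500 km.
At apoapsis, r = 1.010×10^5 km.
Vis-viva: v = √[μ(2/r − 1/a_t)] = √[1.76106×10^6 × (2/1.010×10^5 − 1/63500)] = 2.672 km/s.

v = 2.67 km/s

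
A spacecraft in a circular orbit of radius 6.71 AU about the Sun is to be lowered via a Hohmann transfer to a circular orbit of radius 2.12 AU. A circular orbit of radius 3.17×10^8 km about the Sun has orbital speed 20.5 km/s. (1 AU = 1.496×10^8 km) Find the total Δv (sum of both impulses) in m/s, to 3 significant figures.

Δv = 8310 m/s

From the circular-orbit relation v² = μ/r at r = 3.17×10^8 km: μ = v²r = (20.5)² × 3.17×10^8 = 1.33219×10^11 km³/s².
In km: r₁ = 6.71 × 1.496×10^8 = 1.003816×10^9 km; r₂ = 2.12 × 1.496×10^8 = 3.17152×10^8 km.
Semi-major axis of the transfer orbit: a_t = (1.003816×10^9 + 3.17152×10^8)/2 = 6.60484×10^8 km.
At r₁ the circular-orbit speed is v₁ = √(μ/r₁) = 11.5201 km/s.
On the transfer ellipse at r₁, vis-viva equation gives v_a = √[μ(2/r₁ − 1/a_t)] = 7.98287 km/s.
First burn Δv₁ = |v_a − v₁| = 3.5372 km/s.
Circular speed at r₂: v₂ = √(μ/r₂) = 20.4951 km/s.
Transfer-orbit speed at r₂: v_p = √[μ(2/r₂ − 1/a_t)] = 25.2665 km/s.
Second burn Δv₂ = |v₂ − v_p| = 4.7714 km/s.
Total Δv = Δv₁ + Δv₂ = 8.309 km/s.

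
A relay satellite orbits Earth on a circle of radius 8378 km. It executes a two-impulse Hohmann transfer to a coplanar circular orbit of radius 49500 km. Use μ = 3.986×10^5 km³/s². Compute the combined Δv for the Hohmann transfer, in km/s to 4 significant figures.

Transfer-ellipse semi-major axis a_t = (r₁ + r₂)/2 = (8378 + 49500)/2 = 28939 km.
Circular speed at r₁: v₁ = √(μ/r₁) = √(3.986×10^5/8378) = 6.898 km/s.
On the transfer ellipse at r₁, vis-viva equation gives v_p = √[μ(2/r₁ − 1/a_t)] = 9.021 km/s.
First burn Δv₁ = |v_p − v₁| = 2.123 km/s.
Circular speed at r₂: v₂ = √(μ/r₂) = 2.838 km/s.
Transfer-orbit speed at r₂: v_a = √[μ(2/r₂ − 1/a_t)] = 1.527 km/s.
Second burn Δv₂ = |v₂ − v_a| = 1.311 km/s.
Total Δv = Δv₁ + Δv₂ = 3.434 km/s.

Δv = 3.434 km/s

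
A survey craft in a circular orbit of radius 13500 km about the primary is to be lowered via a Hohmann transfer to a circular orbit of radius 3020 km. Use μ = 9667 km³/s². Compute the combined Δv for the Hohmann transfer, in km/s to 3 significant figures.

Δv = 0.833 km/s

Semi-major axis of the transfer orbit: a_t = (13500 + 3020)/2 = 8260 km.
At r₁ the circular-orbit speed is v₁ = √(μ/r₁) = 0.84621 km/s.
On the transfer ellipse at r₁, vis-viva equation gives v_a = √[μ(2/r₁ − 1/a_t)] = 0.51167 km/s.
First burn Δv₁ = |v_a − v₁| = 0.33454 km/s.
Circular speed at r₂: v₂ = √(μ/r₂) = 1.78913 km/s.
Transfer-orbit speed at r₂: v_p = √[μ(2/r₂ − 1/a_t)] = 2.28728 km/s.
Second burn Δv₂ = |v₂ − v_p| = 0.49815 km/s.
Δv = Δv₁ + Δv₂ = 0.33454 + 0.49815 = 0.8327 km/s.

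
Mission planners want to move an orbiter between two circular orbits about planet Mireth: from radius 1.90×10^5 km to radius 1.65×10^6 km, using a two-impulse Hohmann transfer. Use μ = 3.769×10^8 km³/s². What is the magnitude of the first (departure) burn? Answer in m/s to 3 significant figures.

Δv₁ = 15100 m/s

Semi-major axis of the transfer orbit: a_t = (1.900×10^5 + 1.650×10^6)/2 = 9.200×10^5 km.
Circular speed at r = 1.900×10^5 km: v_c = √(μ/r) = 44.54 km/s.
Transfer-orbit speed at the same r (vis-viva, a = a_t): v_t = √[μ(2/r − 1/a_t)] = 59.65 km/s.
Δv₁ = |v_t − v_c| = |59.65 − 44.54| = 15.11 km/s.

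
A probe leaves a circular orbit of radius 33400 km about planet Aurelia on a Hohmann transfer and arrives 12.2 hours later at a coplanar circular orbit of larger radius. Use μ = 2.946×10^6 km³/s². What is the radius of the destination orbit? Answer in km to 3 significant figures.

Transfer time t = 12.2 hours = 43920 s, and t = π√(a_t³/μ).
So a_t = (μ t²/π²)^(1/3) = (2.946×10^6 × (43920)² / π²)^(1/3) = 83193 km.
Since a_t = (r₁ + r₂)/2, r₂ = 2a_t − r₁ = 2×83193 − 33400 = 1.32986×10^5 km.

r₂ = 1.33×10^5 km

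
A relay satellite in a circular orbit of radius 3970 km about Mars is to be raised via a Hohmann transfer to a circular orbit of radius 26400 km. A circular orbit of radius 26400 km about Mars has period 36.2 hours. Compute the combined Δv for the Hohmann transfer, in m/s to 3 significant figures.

From Kepler's third law T² = 4π²r³/μ at r = 26400 km, T = 36.2 hours = 36.2 × 3600 s = 1.3032×10^5 s: μ = 4π²r³/T² = 42771.0 km³/s².
Semi-major axis of the transfer orbit: a_t = (3970 + 26400)/2 = 15185 km.
Circular speed at r₁: v₁ = √(μ/r₁) = √(42771.0/3970) = 3.282 km/s.
Transfer-orbit speed at r₁ (vis-viva equation): v_p = √[μ(2/r₁ − 1/a_t)] = 4.328 km/s.
First burn Δv₁ = |v_p − v₁| = 1.046 km/s.
At r₂, v₂ = √(μ/r₂) = 1.2728 km/s.
Transfer-orbit speed at r₂: v_a = √[μ(2/r₂ − 1/a_t)] = 0.65082 km/s.
Second burn Δv₂ = |v₂ − v_a| = 0.6220 km/s.
Δv = Δv₁ + Δv₂ = 1.046 + 0.6220 = 1.668 km/s.

Δv = 1670 m/s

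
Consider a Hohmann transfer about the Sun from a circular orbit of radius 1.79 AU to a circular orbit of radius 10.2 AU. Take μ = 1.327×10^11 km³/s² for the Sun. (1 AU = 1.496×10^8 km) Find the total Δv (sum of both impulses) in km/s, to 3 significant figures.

In km: r₁ = 1.79 × 1.496×10^8 = 2.67784×10^8 km; r₂ = 10.2 × 1.496×10^8 = 1.52592×10^9 km.
Transfer-ellipse semi-major axis a_t = (r₁ + r₂)/2 = (2.67784×10^8 + 1.52592×10^9)/2 = 8.96852×10^8 km.
Circular speed at r₁: v₁ = √(μ/r₁) = √(1.327×10^11/2.67784×10^8) = 22.261 km/s.
Transfer-orbit speed at r₁ (vis-viva): v_p = √[μ(2/r₁ − 1/a_t)] = 29.037 km/s.
First burn Δv₁ = |v_p − v₁| = 6.776 km/s.
Circular speed at r₂: v₂ = √(μ/r₂) = 9.3254 km/s.
Transfer-orbit speed at r₂: v_a = √[μ(2/r₂ − 1/a_t)] = 5.0957 km/s.
Second burn Δv₂ = |v₂ − v_a| = 4.230 km/s.
Total Δv = Δv₁ + Δv₂ = 11.01 km/s.

Δv = 11.0 km/s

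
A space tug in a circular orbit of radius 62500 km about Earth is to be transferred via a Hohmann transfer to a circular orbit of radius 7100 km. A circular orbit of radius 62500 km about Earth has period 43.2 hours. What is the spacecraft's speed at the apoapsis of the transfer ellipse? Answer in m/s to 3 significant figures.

v = 1140 m/s

From Kepler's third law T² = 4π²r³/μ at r = 62500 km, T = 43.2 hours = 43.2 × 3600 s = 1.5552×10^5 s: μ = 4π²r³/T² = 3.98499×10^5 km³/s².
Semi-major axis of the transfer orbit: a_t = (62500 + 7100)/2 = 34800 km.
The apoapsis of the transfer ellipse is at r = 62500 km.
From the vis-viva equation, v = √[μ(2/r − 1/a_t)] = 1.141 km/s.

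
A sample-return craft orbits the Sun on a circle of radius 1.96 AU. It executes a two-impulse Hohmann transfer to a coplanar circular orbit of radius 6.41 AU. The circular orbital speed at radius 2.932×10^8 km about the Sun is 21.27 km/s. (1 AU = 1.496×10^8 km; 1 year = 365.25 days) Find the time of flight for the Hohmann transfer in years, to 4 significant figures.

t = 4.282 years

From the circular-orbit relation v² = μ/r at r = 2.932×10^8 km: μ = v²r = (21.27)² × 2.932×10^8 = 1.32647×10^11 km³/s².
In km: r₁ = 1.96 × 1.496×10^8 = 2.93216×10^8 km; r₂ = 6.41 × 1.496×10^8 = 9.58936×10^8 km.
Transfer-ellipse semi-major axis a_t = (r₁ + r₂)/2 = (2.93216×10^8 + 9.58936×10^8)/2 = 6.26076×10^8 km.
Transfer time t = π√(a_t³/μ) = π√((6.26076×10^8)³ / 1.32647×10^11) = 1.3513×10^8 s.
Converting: 1.3513×10^8 s ÷ 3.15576×10^7 s/year (365.25 × 86400) = 4.282 years.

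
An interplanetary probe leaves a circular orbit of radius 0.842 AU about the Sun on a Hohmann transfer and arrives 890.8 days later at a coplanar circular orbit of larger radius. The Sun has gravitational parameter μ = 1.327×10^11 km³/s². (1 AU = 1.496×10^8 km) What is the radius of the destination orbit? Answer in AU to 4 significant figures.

In km: r₁ = 0.842 × 1.496×10^8 = 1.259632×10^8 km.
Transfer time t = 890.8 days = 7.696512×10^7 s, and t = π√(a_t³/μ).
So a_t = (μ t²/π²)^(1/3) = (1.327×10^11 × (7.696512×10^7)² / π²)^(1/3) = 4.3025×10^8 km.
Since a_t = (r₁ + r₂)/2, r₂ = 2a_t − r₁ = 2×4.3025×10^8 − 1.259632×10^8 = 7.345368×10^8 km.
In AU: r₂ = 7.345368×10^8 / 1.496×10^8 = 4.910 AU.

r₂ = 4.910 AU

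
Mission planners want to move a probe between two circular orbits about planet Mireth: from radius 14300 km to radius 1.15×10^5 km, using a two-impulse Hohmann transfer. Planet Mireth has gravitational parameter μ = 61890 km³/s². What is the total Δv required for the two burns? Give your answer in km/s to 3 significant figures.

Δv = 1.08 km/s

The Hohmann ellipse has a_t = (r₁ + r₂)/2 = 64650 km.
At r₁ the circular-orbit speed is v₁ = √(μ/r₁) = 2.08038 km/s.
On the transfer ellipse at r₁, vis-viva gives v_p = √[μ(2/r₁ − 1/a_t)] = 2.77464 km/s.
First burn Δv₁ = |v_p − v₁| = 0.6943 km/s.
At r₂, v₂ = √(μ/r₂) = 0.7336 km/s.
Transfer-orbit speed at r₂: v_a = √[μ(2/r₂ − 1/a_t)] = 0.3450 km/s.
Second burn Δv₂ = |v₂ − v_a| = 0.3886 km/s.
Δv = Δv₁ + Δv₂ = 0.6943 + 0.3886 = 1.083 km/s.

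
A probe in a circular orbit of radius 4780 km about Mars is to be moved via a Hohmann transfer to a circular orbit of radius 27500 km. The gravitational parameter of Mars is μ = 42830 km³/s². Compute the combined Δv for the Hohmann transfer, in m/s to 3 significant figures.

Δv = 1480 m/s

The Hohmann ellipse has a_t = (r₁ + r₂)/2 = 16140 km.
Circular speed at r₁: v₁ = √(μ/r₁) = √(42830/4780) = 2.9934 km/s.
On the transfer ellipse at r₁, vis-viva equation gives v_p = √[μ(2/r₁ − 1/a_t)] = 3.9073 km/s.
First burn Δv₁ = |v_p − v₁| = 0.9139 km/s.
At r₂, v₂ = √(μ/r₂) = 1.248 km/s.
Transfer-orbit speed at r₂: v_a = √[μ(2/r₂ − 1/a_t)] = 0.6792 km/s.
Second burn Δv₂ = |v₂ − v_a| = 0.5688 km/s.
Total Δv = Δv₁ + Δv₂ = 1.483 km/s.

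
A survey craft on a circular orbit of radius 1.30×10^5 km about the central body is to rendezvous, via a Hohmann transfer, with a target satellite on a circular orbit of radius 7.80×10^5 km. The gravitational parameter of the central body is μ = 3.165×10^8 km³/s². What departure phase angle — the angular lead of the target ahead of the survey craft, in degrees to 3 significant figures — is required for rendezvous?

φ = 99.8°

Semi-major axis of the transfer orbit: a_t = (1.300×10^5 + 7.800×10^5)/2 = 4.550×10^5 km.
Transfer time t = π√(a_t³/μ) = 54198 s.
The target's mean motion on its circular orbit is ω₂ = √(μ/r₂³) = 2.5825×10^-5 rad/s.
Angle swept by the target during transfer: ω₂·t = 1.3997 rad = 80.20°.
The survey craft traverses 180° on the transfer ellipse, so the target must lead by 180° − 80.20° = 99.8°.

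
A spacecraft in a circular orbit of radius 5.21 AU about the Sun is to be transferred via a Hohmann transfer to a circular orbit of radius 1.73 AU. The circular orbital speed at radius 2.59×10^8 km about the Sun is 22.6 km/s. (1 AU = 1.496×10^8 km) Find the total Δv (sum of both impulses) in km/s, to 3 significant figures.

From the circular-orbit relation v² = μ/r at r = 2.59×10^8 km: μ = v²r = (22.6)² × 2.59×10^8 = 1.32287×10^11 km³/s².
In km: r₁ = 5.21 × 1.496×10^8 = 7.79416×10^8 km; r₂ = 1.73 × 1.496×10^8 = 2.58808×10^8 km.
Semi-major axis of the transfer orbit: a_t = (7.79416×10^8 + 2.58808×10^8)/2 = 5.19112×10^8 km.
Circular speed at r₁: v₁ = √(μ/r₁) = √(1.32287×10^11/7.79416×10^8) = 13.028 km/s.
On the transfer ellipse at r₁, vis-viva equation gives v_a = √[μ(2/r₁ − 1/a_t)] = 9.1988 km/s.
First burn Δv₁ = |v_a − v₁| = 3.829 km/s.
Circular speed at r₂: v₂ = √(μ/r₂) = 22.6084 km/s.
Transfer-orbit speed at r₂: v_p = √[μ(2/r₂ − 1/a_t)] = 27.7028 km/s.
Second burn Δv₂ = |v₂ − v_p| = 5.094 km/s.
Total Δv = Δv₁ + Δv₂ = 8.923 km/s.

Δv = 8.92 km/s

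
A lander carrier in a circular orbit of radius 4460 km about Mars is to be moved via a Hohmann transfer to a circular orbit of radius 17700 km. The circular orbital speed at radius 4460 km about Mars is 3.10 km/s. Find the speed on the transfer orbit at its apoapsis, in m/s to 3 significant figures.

v = 987 m/s

From the circular-orbit relation v² = μ/r at r = 4460 km: μ = v²r = (3.10)² × 4460 = 42860.6 km³/s².
The Hohmann ellipse has a_t = (r₁ + r₂)/2 = 11080 km.
At apoapsis, r = 17700 km.
Vis-viva: v = √[μ(2/r − 1/a_t)] = √[42860.6 × (2/17700 − 1/11080)] = 0.9873 km/s.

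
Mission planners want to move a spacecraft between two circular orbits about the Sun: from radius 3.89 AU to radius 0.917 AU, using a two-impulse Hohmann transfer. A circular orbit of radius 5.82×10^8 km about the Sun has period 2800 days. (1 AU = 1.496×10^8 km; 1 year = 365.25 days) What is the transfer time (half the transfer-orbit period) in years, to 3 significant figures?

From Kepler's third law T² = 4π²r³/μ at r = 5.82×10^8 km, T = 2800 days = 2800 × 86400 s = 2.4192×10^8 s: μ = 4π²r³/T² = 1.32980×10^11 km³/s².
In km: r₁ = 3.89 × 1.496×10^8 = 5.81944×10^8 km; r₂ = 0.917 × 1.496×10^8 = 1.371832×10^8 km.
Semi-major axis of the transfer orbit: a_t = (5.81944×10^8 + 1.371832×10^8)/2 = 3.595636×10^8 km.
Transfer time t = π√(a_t³/μ) = π√((3.595636×10^8)³ / 1.32980×10^11) = 5.874×10^7 s.
Converting: 5.874×10^7 s ÷ 3.15576×10^7 s/year (365.25 × 86400) = 1.86 years.

t = 1.86 years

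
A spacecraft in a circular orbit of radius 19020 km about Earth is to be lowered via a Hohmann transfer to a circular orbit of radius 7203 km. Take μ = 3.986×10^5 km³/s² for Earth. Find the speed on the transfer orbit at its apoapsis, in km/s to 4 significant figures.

Semi-major axis of the transfer orbit: a_t = (19020 + 7203)/2 = 13111.5 km.
The apoapsis of the transfer ellipse is at r = 19020 km.
From the vis-viva equation, v = √[μ(2/r − 1/a_t)] = 3.393 km/s.

v = 3.393 km/s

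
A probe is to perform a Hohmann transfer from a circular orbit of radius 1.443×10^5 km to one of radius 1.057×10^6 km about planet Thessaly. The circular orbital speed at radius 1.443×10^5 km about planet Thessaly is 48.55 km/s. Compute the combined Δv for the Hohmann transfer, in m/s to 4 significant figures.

Δv = 25000 m/s

From the circular-orbit relation v² = μ/r at r = 1.443×10^5 km: μ = v²r = (48.55)² × 1.443×10^5 = 3.40130×10^8 km³/s².
The Hohmann ellipse has a_t = (r₁ + r₂)/2 = 6.0065×10^5 km.
At r₁ the circular-orbit speed is v₁ = √(μ/r₁) = 48.55 km/s.
Transfer-orbit speed at r₁ (vis-viva): v_p = √[μ(2/r₁ − 1/a_t)] = 64.40 km/s.
First burn Δv₁ = |v_p − v₁| = 15.85 km/s.
At r₂, v₂ = √(μ/r₂) = 17.938 km/s.
Transfer-orbit speed at r₂: v_a = √[μ(2/r₂ − 1/a_t)] = 8.7924 km/s.
Second burn Δv₂ = |v₂ − v_a| = 9.146 km/s.
Δv = Δv₁ + Δv₂ = 15.85 + 9.146 = 25.00 km/s.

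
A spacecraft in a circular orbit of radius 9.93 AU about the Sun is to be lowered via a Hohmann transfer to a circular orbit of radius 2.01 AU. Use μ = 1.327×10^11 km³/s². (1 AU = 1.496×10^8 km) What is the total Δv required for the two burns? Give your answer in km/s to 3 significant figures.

In km: r₁ = 9.93 × 1.496×10^8 = 1.485528×10^9 km; r₂ = 2.01 × 1.496×10^8 = 3.00696×10^8 km.
Semi-major axis of the transfer orbit: a_t = (1.485528×10^9 + 3.00696×10^8)/2 = 8.93112×10^8 km.
Circular speed at r₁: v₁ = √(μ/r₁) = √(1.327×10^11/1.485528×10^9) = 9.451 km/s.
On the transfer ellipse at r₁, v² = μ(2/r − 1/a) gives v_a = √[μ(2/r₁ − 1/a_t)] = 5.484 km/s.
First burn Δv₁ = |v_a − v₁| = 3.967 km/s.
Circular speed at r₂: v₂ = √(μ/r₂) = 21.007 km/s.
Transfer-orbit speed at r₂: v_p = √[μ(2/r₂ − 1/a_t)] = 27.093 km/s.
Second burn Δv₂ = |v₂ − v_p| = 6.086 km/s.
Total Δv = Δv₁ + Δv₂ = 10.05 km/s.

Δv = 10.1 km/s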